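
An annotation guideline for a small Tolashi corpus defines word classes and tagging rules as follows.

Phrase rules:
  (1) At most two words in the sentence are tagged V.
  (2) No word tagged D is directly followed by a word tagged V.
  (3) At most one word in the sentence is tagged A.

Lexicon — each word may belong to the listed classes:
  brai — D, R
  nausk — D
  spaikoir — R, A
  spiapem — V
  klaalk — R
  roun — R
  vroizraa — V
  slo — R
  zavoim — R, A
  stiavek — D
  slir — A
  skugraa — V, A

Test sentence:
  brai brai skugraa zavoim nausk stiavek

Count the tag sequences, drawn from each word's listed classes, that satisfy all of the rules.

Candidates per position — 1:brai {D,R}; 2:brai {D,R}; 3:skugraa {V,A}; 4:zavoim {R,A}; 5:nausk {D}; 6:stiavek {D}.
There are 16 candidate sequences in total.
Checking each against the rules leaves 8 sequences.
Count = 8.

8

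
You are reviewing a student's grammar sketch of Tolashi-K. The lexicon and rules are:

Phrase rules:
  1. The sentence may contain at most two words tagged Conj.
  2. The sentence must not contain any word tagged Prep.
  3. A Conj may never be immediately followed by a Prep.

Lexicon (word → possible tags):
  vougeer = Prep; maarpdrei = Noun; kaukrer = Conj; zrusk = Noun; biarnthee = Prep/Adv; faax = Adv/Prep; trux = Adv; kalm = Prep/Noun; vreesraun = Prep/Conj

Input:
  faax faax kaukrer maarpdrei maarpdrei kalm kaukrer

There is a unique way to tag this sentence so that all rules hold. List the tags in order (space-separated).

Adv Adv Conj Noun Noun Noun Conj

Candidates per position — 1:faax {Adv,Prep}; 2:faax {Adv,Prep}; 3:kaukrer {Conj}; 4:maarpdrei {Noun}; 5:maarpdrei {Noun}; 6:kalm {Prep,Noun}; 7:kaukrer {Conj}.
If word 1 were Prep, no tagging could satisfy rule 2; so word 1 is Adv.
If word 2 were Prep, no tagging could satisfy rule 2; so word 2 is Adv.
If word 6 were Prep, no tagging could satisfy rule 2; so word 6 is Noun.
So the tagging must be: Adv Adv Conj Noun Noun Noun Conj.
Check: rule 1 ✓; rule 2 ✓; rule 3 ✓.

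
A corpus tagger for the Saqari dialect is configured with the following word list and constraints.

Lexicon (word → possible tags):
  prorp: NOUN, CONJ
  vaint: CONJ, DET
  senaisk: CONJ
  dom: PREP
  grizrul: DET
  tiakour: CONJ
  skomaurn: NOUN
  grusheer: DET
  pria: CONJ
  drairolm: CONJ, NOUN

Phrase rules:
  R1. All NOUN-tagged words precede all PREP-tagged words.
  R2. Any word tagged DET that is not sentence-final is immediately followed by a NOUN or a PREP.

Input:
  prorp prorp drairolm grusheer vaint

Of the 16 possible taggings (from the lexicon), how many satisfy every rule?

Candidates per position — 1:prorp {NOUN,CONJ}; 2:prorp {NOUN,CONJ}; 3:drairolm {CONJ,NOUN}; 4:grusheer {DET}; 5:vaint {CONJ,DET}.
There are 16 candidate sequences in total.
Rule 2 cannot be satisfied by any choice of tags from the lexicon.
So there is no consistent tagging.
Count = 0.

0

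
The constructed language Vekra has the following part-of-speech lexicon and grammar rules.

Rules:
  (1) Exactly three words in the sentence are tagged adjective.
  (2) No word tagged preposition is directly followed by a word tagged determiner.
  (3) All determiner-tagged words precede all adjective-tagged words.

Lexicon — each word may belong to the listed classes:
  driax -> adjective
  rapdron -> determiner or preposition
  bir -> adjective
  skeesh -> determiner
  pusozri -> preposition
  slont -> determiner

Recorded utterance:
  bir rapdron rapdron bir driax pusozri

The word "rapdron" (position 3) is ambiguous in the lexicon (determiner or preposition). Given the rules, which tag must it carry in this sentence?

preposition

Candidates per position — 1:bir {adjective}; 2:rapdron {determiner,preposition}; 3:rapdron {determiner,preposition}; 4:bir {adjective}; 5:driax {adjective}; 6:pusozri {preposition}.
At position 2, choosing determiner makes rule 3 impossible to satisfy; hence preposition.
At position 3, choosing determiner makes rule 2 impossible to satisfy; hence preposition.
The unique satisfying tagging is: adjective preposition preposition adjective adjective preposition.
Checking: rule 1 ok; rule 2 ok; rule 3 ok.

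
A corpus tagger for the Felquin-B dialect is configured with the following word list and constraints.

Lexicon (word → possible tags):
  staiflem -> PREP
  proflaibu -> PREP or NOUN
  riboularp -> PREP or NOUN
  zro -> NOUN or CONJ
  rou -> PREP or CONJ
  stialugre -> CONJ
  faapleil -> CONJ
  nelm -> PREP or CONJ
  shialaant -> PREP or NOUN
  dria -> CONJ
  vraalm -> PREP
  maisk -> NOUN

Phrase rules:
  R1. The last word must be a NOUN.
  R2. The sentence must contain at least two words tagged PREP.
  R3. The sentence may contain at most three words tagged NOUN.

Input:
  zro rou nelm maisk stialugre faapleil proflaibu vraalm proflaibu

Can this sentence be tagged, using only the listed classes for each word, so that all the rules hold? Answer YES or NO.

YES

Candidates per position — 1:zro {NOUN,CONJ}; 2:rou {PREP,CONJ}; 3:nelm {PREP,CONJ}; 4:maisk {NOUN}; 5:stialugre {CONJ}; 6:faapleil {CONJ}; 7:proflaibu {PREP,NOUN}; 8:vraalm {PREP}; 9:proflaibu {PREP,NOUN}.
One satisfying assignment: NOUN CONJ CONJ NOUN CONJ CONJ PREP PREP NOUN.
Check: rule 1 satisfied; rule 2 satisfied; rule 3 satisfied.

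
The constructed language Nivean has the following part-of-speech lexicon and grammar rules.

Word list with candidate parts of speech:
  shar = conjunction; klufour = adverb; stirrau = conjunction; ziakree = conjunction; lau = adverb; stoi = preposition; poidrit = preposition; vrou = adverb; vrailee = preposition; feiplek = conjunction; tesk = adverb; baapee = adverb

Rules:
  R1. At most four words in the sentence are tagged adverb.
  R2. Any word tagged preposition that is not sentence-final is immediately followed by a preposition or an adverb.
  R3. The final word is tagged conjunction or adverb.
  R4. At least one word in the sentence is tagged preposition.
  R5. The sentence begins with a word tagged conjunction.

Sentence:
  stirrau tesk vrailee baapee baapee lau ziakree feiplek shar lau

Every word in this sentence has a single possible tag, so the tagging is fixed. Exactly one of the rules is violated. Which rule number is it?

Fixed tagging: conjunction adverb preposition adverb adverb adverb conjunction conjunction conjunction adverb.
Checking each rule: R1 violated, R2 holds, R3 holds, R4 holds, R5 holds.
Only rule 1 fails.

1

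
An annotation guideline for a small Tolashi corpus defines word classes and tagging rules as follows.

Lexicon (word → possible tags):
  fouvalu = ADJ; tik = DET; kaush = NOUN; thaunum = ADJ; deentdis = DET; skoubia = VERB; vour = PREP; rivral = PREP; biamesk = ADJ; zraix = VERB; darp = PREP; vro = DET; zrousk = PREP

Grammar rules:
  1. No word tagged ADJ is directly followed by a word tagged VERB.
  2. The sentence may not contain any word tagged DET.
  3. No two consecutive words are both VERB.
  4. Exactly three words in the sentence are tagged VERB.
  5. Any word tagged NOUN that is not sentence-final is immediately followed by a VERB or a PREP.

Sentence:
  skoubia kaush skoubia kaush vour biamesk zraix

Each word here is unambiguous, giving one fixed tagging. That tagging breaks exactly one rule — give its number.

Fixed tagging: VERB NOUN VERB NOUN PREP ADJ VERB.
Checking each rule: R1 ✗, R2 ✓, R3 ✓, R4 ✓, R5 ✓.
Only rule 1 fails.

1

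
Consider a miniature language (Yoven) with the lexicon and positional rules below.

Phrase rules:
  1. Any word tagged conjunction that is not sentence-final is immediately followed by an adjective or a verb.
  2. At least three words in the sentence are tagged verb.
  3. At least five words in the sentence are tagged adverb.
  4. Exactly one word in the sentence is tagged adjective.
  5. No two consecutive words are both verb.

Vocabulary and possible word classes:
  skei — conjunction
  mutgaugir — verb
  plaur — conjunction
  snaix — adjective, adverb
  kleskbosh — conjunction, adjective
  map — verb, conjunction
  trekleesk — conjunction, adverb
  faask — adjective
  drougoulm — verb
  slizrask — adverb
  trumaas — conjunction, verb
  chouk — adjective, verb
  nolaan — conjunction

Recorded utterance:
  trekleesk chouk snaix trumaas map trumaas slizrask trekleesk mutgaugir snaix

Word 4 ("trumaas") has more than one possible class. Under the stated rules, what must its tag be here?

Candidates per position — 1:trekleesk {conjunction,adverb}; 2:chouk {adjective,verb}; 3:snaix {adjective,adverb}; 4:trumaas {conjunction,verb}; 5:map {verb,conjunction}; 6:trumaas {conjunction,verb}; 7:slizrask {adverb}; 8:trekleesk {conjunction,adverb}; 9:mutgaugir {verb}; 10:snaix {adjective,adverb}.
At position 1, choosing conjunction makes rule 3 impossible to satisfy; hence adverb.
At position 3, choosing adjective makes rule 3 impossible to satisfy; hence adverb.
At position 6, choosing conjunction makes rule 1 impossible to satisfy; hence verb.
At position 8, choosing conjunction makes rule 3 impossible to satisfy; hence adverb.
At position 10, choosing adjective makes rule 3 impossible to satisfy; hence adverb.
At position 2, choosing verb makes rule 4 impossible to satisfy; hence adjective.
At position 5, choosing verb makes rule 5 impossible to satisfy; hence conjunction.
At position 4, choosing conjunction makes rule 1 impossible to satisfy; hence verb.
So the tagging must be: adverb adjective adverb verb conjunction verb adverb adverb verb adverb.
Verifying each rule — rule 1 holds; rule 2 holds; rule 3 holds; rule 4 holds; rule 5 holds.

verb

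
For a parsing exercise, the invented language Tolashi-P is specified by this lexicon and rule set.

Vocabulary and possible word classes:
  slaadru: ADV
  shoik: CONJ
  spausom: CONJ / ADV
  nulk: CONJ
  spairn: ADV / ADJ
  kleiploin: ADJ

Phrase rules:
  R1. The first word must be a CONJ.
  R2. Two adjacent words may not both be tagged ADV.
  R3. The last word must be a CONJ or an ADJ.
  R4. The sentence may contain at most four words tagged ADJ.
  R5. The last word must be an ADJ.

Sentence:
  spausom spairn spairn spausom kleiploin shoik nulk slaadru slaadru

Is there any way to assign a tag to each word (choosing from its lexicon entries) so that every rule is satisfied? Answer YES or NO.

NO

Candidates per position — 1:spausom {CONJ,ADV}; 2:spairn {ADV,ADJ}; 3:spairn {ADV,ADJ}; 4:spausom {CONJ,ADV}; 5:kleiploin {ADJ}; 6:shoik {CONJ}; 7:nulk {CONJ}; 8:slaadru {ADV}; 9:slaadru {ADV}.
Rule 2 cannot be satisfied by any choice of tags from the lexicon.
So there is no consistent tagging.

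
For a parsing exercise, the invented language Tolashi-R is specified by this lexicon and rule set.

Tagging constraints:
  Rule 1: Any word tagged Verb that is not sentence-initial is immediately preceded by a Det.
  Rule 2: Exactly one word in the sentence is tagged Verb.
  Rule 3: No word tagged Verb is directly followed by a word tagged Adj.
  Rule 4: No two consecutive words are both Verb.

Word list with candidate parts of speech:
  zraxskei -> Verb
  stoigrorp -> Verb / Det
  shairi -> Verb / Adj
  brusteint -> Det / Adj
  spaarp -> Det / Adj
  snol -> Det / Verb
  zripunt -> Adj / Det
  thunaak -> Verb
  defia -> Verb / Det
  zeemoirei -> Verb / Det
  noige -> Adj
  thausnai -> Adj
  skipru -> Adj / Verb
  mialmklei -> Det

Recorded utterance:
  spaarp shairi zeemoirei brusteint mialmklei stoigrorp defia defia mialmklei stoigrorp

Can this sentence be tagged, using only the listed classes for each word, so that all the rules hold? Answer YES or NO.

Candidates per position — 1:spaarp {Det,Adj}; 2:shairi {Verb,Adj}; 3:zeemoirei {Verb,Det}; 4:brusteint {Det,Adj}; 5:mialmklei {Det}; 6:stoigrorp {Verb,Det}; 7:defia {Verb,Det}; 8:defia {Verb,Det}; 9:mialmklei {Det}; 10:stoigrorp {Verb,Det}.
One satisfying assignment: Adj Adj Det Det Det Det Det Det Det Verb.
Check: rule 1 satisfied; rule 2 satisfied; rule 3 satisfied; rule 4 satisfied.

YES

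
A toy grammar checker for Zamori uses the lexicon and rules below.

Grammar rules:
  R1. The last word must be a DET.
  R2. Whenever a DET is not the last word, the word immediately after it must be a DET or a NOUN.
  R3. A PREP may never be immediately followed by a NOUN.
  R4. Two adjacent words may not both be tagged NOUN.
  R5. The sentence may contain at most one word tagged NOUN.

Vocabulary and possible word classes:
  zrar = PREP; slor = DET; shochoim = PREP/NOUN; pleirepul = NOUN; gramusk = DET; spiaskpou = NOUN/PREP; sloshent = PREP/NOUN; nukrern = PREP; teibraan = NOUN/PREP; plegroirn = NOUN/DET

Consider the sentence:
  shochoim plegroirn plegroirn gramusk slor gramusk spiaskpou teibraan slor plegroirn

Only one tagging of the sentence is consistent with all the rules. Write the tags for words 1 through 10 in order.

Candidates per position — 1:shochoim {PREP,NOUN}; 2:plegroirn {NOUN,DET}; 3:plegroirn {NOUN,DET}; 4:gramusk {DET}; 5:slor {DET}; 6:gramusk {DET}; 7:spiaskpou {NOUN,PREP}; 8:teibraan {NOUN,PREP}; 9:slor {DET}; 10:plegroirn {NOUN,DET}.
Position 7: tagging it PREP would leave rule 2 unsatisfiable, so it must be NOUN.
Position 8: tagging it NOUN would leave rule 4 unsatisfiable, so it must be PREP.
Position 10: tagging it NOUN would leave rule 1 unsatisfiable, so it must be DET.
Position 1: tagging it NOUN would leave rule 5 unsatisfiable, so it must be PREP.
Position 2: tagging it NOUN would leave rule 3 unsatisfiable, so it must be DET.
Position 3: tagging it NOUN would leave rule 5 unsatisfiable, so it must be DET.
So the tagging must be: PREP DET DET DET DET DET NOUN PREP DET DET.
Check: rule 1 ok; rule 2 ok; rule 3 ok; rule 4 ok; rule 5 ok.

PREP DET DET DET DET DET NOUN PREP DET DET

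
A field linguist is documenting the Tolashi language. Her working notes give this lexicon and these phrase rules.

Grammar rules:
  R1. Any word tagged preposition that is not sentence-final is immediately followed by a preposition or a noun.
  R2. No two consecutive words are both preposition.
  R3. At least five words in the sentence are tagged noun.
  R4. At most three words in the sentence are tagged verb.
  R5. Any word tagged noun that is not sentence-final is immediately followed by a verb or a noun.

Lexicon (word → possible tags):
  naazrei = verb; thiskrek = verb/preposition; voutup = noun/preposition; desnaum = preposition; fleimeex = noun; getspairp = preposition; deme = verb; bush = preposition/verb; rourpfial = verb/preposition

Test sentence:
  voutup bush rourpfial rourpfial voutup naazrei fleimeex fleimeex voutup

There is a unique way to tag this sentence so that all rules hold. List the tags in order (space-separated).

Candidates per position — 1:voutup {noun,preposition}; 2:bush {preposition,verb}; 3:rourpfial {verb,preposition}; 4:rourpfial {verb,preposition}; 5:voutup {noun,preposition}; 6:naazrei {verb}; 7:fleimeex {noun}; 8:fleimeex {noun}; 9:voutup {noun,preposition}.
Position 1: tagging it preposition would leave rule 3 unsatisfiable, so it must be noun.
Position 2: tagging it preposition would leave rule 5 unsatisfiable, so it must be verb.
Position 5: tagging it preposition would leave rule 1 unsatisfiable, so it must be noun.
Position 9: tagging it preposition would leave rule 3 unsatisfiable, so it must be noun.
The remaining ambiguous positions (3, 4) are resolved jointly — only one combination satisfies every rule.
The only consistent sequence is: noun verb verb preposition noun verb noun noun noun.
Verifying each rule — rule 1 ok; rule 2 ok; rule 3 ok; rule 4 ok; rule 5 ok.

noun verb verb preposition noun verb noun noun noun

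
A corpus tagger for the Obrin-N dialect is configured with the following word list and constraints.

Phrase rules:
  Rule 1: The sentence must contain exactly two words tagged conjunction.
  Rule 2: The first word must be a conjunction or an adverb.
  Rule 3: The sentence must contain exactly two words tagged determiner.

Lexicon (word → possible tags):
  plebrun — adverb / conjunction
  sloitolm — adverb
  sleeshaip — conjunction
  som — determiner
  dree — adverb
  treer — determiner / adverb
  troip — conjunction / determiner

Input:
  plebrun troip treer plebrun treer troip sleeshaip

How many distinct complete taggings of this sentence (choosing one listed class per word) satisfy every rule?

Candidates per position — 1:plebrun {adverb,conjunction}; 2:troip {conjunction,determiner}; 3:treer {determiner,adverb}; 4:plebrun {adverb,conjunction}; 5:treer {determiner,adverb}; 6:troip {conjunction,determiner}; 7:sleeshaip {conjunction}.
There are 64 candidate sequences in total.
Checking each against the rules leaves 6 sequences.
Count = 6.

6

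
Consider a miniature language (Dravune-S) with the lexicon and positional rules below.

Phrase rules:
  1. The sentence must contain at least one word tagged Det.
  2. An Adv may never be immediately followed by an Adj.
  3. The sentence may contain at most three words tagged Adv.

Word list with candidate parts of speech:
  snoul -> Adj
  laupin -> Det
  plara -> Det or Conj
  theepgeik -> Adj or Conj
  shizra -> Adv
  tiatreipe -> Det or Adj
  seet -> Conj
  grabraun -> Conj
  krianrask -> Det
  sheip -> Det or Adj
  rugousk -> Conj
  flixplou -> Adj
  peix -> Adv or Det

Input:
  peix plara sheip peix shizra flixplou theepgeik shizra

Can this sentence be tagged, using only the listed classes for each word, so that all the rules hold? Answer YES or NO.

NO

Candidates per position — 1:peix {Adv,Det}; 2:plara {Det,Conj}; 3:sheip {Det,Adj}; 4:peix {Adv,Det}; 5:shizra {Adv}; 6:flixplou {Adj}; 7:theepgeik {Adj,Conj}; 8:shizra {Adv}.
Rule 2 cannot be satisfied by any choice of tags from the lexicon.
So there is no consistent tagging.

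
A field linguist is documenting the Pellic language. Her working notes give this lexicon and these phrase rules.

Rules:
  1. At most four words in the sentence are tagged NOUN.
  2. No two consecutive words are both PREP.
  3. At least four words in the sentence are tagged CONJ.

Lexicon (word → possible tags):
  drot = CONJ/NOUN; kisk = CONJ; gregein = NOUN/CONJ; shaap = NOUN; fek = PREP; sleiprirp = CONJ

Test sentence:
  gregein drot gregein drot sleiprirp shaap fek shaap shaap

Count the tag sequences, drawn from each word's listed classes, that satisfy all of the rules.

5

Candidates per position — 1:gregein {NOUN,CONJ}; 2:drot {CONJ,NOUN}; 3:gregein {NOUN,CONJ}; 4:drot {CONJ,NOUN}; 5:sleiprirp {CONJ}; 6:shaap {NOUN}; 7:fek {PREP}; 8:shaap {NOUN}; 9:shaap {NOUN}.
There are 16 candidate sequences in total.
The sequences that satisfy every rule: NOUN CONJ CONJ CONJ CONJ NOUN PREP NOUN NOUN; CONJ CONJ NOUN CONJ CONJ NOUN PREP NOUN NOUN; CONJ CONJ CONJ CONJ CONJ NOUN PREP NOUN NOUN; CONJ CONJ CONJ NOUN CONJ NOUN PREP NOUN NOUN; CONJ NOUN CONJ CONJ CONJ NOUN PREP NOUN NOUN.
Count = 5.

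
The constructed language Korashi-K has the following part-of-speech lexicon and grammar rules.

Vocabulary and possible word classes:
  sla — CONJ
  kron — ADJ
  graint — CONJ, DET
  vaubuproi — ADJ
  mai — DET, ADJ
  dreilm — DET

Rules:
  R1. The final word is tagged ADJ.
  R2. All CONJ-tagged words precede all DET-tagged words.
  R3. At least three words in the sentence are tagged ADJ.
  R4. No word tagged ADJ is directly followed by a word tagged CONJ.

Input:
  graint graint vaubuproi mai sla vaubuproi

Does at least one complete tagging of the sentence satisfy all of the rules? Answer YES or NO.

Candidates per position — 1:graint {CONJ,DET}; 2:graint {CONJ,DET}; 3:vaubuproi {ADJ}; 4:mai {DET,ADJ}; 5:sla {CONJ}; 6:vaubuproi {ADJ}.
Every candidate sequence violates at least one rule; no consistent tagging exists.

NO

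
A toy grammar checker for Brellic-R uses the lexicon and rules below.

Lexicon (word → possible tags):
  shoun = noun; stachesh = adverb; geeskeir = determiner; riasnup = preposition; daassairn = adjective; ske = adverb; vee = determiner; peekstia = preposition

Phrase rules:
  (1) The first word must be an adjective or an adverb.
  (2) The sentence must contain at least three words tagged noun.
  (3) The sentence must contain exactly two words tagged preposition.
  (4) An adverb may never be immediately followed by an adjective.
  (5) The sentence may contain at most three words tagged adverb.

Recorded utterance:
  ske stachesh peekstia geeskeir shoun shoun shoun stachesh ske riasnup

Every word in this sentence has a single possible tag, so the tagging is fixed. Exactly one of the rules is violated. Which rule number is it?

Fixed tagging: adverb adverb preposition determiner noun noun noun adverb adverb preposition.
Checking each rule: R1 ok, R2 ok, R3 ok, R4 ok, R5 fails.
Only rule 5 fails.

5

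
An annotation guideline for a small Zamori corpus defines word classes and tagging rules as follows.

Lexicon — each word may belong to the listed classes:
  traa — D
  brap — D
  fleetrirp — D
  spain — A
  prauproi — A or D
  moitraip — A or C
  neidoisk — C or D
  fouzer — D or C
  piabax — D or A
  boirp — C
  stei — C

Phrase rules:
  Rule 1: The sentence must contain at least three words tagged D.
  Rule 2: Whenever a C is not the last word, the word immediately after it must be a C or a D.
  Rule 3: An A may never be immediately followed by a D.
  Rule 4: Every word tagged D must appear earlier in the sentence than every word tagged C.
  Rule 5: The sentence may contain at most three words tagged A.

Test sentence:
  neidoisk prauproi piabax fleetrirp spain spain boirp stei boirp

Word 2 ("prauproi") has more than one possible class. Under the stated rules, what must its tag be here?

D

Candidates per position — 1:neidoisk {C,D}; 2:prauproi {A,D}; 3:piabax {D,A}; 4:fleetrirp {D}; 5:spain {A}; 6:spain {A}; 7:boirp {C}; 8:stei {C}; 9:boirp {C}.
Position 1: C is ruled out by rule 4; that leaves D.
Position 2: A is ruled out by rule 3; that leaves D.
Position 3: A is ruled out by rule 3; that leaves D.
The only consistent sequence is: D D D D A A C C C.
Verifying each rule — rule 1 holds; rule 2 holds; rule 3 holds; rule 4 holds; rule 5 holds.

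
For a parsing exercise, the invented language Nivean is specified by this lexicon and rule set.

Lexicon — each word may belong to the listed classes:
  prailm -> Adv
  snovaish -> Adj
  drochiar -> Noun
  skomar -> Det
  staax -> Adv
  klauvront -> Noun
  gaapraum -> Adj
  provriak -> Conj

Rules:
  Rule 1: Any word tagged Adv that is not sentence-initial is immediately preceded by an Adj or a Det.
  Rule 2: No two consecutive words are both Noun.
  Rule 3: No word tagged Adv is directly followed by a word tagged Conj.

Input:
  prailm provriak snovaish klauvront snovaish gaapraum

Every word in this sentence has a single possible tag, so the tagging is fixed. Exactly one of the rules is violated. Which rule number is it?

Fixed tagging: Adv Conj Adj Noun Adj Adj.
Checking each rule: R1 pass, R2 pass, R3 fail.
Only rule 3 fails.

3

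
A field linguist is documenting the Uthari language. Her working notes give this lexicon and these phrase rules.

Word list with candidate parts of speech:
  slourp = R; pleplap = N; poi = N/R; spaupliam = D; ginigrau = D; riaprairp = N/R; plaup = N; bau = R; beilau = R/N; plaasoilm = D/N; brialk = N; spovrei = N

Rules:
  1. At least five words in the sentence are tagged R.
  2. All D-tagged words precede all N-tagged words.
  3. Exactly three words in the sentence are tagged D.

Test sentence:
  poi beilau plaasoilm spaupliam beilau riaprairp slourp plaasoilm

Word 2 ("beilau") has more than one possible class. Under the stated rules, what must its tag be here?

Candidates per position — 1:poi {N,R}; 2:beilau {R,N}; 3:plaasoilm {D,N}; 4:spaupliam {D}; 5:beilau {R,N}; 6:riaprairp {N,R}; 7:slourp {R}; 8:plaasoilm {D,N}.
Position 1: tagging it N would leave rule 1 unsatisfiable, so it must be R.
Position 2: tagging it N would leave rule 1 unsatisfiable, so it must be R.
Position 3: tagging it N would leave rule 2 unsatisfiable, so it must be D.
Position 5: tagging it N would leave rule 1 unsatisfiable, so it must be R.
Position 6: tagging it N would leave rule 1 unsatisfiable, so it must be R.
Position 8: tagging it N would leave rule 3 unsatisfiable, so it must be D.
That leaves exactly one tagging: R R D D R R R D.
Verifying each rule — rule 1 ✓; rule 2 ✓; rule 3 ✓.

R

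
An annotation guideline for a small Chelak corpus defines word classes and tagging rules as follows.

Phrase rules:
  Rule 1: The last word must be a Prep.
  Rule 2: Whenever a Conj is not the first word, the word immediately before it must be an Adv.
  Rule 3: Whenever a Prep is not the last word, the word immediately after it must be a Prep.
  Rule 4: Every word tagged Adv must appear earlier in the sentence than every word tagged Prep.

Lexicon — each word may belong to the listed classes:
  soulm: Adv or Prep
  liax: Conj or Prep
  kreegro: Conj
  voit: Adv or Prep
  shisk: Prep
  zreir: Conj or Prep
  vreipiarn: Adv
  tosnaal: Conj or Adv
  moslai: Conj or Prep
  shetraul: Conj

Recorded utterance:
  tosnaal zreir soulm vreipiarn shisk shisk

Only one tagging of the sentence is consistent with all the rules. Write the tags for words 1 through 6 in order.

Candidates per position — 1:tosnaal {Conj,Adv}; 2:zreir {Conj,Prep}; 3:soulm {Adv,Prep}; 4:vreipiarn {Adv}; 5:shisk {Prep}; 6:shisk {Prep}.
Position 2: tagging it Prep would leave rule 3 unsatisfiable, so it must be Conj.
Position 3: tagging it Prep would leave rule 3 unsatisfiable, so it must be Adv.
Position 1: tagging it Conj would leave rule 2 unsatisfiable, so it must be Adv.
The only consistent sequence is: Adv Conj Adv Adv Prep Prep.
Verifying each rule — rule 1 holds; rule 2 holds; rule 3 holds; rule 4 holds.

Adv Conj Adv Adv Prep Prep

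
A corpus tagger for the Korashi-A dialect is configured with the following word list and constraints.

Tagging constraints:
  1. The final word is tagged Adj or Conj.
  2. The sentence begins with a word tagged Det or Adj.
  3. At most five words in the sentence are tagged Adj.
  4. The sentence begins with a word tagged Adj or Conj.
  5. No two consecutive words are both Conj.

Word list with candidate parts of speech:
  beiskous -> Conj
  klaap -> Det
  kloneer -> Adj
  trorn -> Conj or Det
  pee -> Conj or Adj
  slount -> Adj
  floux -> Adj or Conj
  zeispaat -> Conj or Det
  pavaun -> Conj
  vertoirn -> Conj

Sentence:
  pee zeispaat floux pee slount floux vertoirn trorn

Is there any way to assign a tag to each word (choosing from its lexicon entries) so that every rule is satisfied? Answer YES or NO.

Candidates per position — 1:pee {Conj,Adj}; 2:zeispaat {Conj,Det}; 3:floux {Adj,Conj}; 4:pee {Conj,Adj}; 5:slount {Adj}; 6:floux {Adj,Conj}; 7:vertoirn {Conj}; 8:trorn {Conj,Det}.
Every candidate sequence violates at least one rule; no consistent tagging exists.

NO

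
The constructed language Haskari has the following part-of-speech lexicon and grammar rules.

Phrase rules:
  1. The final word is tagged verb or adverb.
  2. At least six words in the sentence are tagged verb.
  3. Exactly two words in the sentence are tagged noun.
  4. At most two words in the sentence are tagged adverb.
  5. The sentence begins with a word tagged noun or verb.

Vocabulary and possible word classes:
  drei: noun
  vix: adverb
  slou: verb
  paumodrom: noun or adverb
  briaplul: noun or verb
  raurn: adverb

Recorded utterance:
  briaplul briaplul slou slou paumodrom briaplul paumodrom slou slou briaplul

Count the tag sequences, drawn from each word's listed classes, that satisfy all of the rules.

10

Candidates per position — 1:briaplul {noun,verb}; 2:briaplul {noun,verb}; 3:slou {verb}; 4:slou {verb}; 5:paumodrom {noun,adverb}; 6:briaplul {noun,verb}; 7:paumodrom {noun,adverb}; 8:slou {verb}; 9:slou {verb}; 10:briaplul {noun,verb}.
There are 64 candidate sequences in total.
Checking each against the rules leaves 10 sequences.
Count = 10.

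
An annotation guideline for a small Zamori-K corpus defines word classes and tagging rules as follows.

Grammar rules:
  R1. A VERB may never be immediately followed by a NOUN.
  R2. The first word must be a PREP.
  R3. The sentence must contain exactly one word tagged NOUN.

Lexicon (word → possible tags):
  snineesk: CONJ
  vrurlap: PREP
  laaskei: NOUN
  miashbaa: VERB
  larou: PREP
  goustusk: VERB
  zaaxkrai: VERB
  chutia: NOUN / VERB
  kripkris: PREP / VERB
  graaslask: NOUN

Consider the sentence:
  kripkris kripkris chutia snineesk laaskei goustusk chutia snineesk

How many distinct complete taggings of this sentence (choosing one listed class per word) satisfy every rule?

2

Candidates per position — 1:kripkris {PREP,VERB}; 2:kripkris {PREP,VERB}; 3:chutia {NOUN,VERB}; 4:snineesk {CONJ}; 5:laaskei {NOUN}; 6:goustusk {VERB}; 7:chutia {NOUN,VERB}; 8:snineesk {CONJ}.
There are 16 candidate sequences in total.
The sequences that satisfy every rule: PREP PREP VERB CONJ NOUN VERB VERB CONJ; PREP VERB VERB CONJ NOUN VERB VERB CONJ.
Count = 2.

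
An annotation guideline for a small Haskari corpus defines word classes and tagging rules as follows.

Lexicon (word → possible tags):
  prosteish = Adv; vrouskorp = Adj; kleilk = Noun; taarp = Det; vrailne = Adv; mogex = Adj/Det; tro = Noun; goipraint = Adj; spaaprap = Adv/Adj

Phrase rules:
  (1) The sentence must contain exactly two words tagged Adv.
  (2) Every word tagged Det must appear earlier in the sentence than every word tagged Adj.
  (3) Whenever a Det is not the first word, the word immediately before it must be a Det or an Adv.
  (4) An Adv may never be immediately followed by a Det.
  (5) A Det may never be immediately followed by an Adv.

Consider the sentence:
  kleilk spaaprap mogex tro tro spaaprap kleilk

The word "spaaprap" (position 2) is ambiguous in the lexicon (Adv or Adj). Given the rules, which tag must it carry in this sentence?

Adv

Candidates per position — 1:kleilk {Noun}; 2:spaaprap {Adv,Adj}; 3:mogex {Adj,Det}; 4:tro {Noun}; 5:tro {Noun}; 6:spaaprap {Adv,Adj}; 7:kleilk {Noun}.
Position 2: Adj is ruled out by rule 1; that leaves Adv.
Position 3: Det is ruled out by rule 4; that leaves Adj.
Position 6: Adj is ruled out by rule 1; that leaves Adv.
The only consistent sequence is: Noun Adv Adj Noun Noun Adv Noun.
Rule-by-rule: rule 1 holds; rule 2 holds; rule 3 holds; rule 4 holds; rule 5 holds.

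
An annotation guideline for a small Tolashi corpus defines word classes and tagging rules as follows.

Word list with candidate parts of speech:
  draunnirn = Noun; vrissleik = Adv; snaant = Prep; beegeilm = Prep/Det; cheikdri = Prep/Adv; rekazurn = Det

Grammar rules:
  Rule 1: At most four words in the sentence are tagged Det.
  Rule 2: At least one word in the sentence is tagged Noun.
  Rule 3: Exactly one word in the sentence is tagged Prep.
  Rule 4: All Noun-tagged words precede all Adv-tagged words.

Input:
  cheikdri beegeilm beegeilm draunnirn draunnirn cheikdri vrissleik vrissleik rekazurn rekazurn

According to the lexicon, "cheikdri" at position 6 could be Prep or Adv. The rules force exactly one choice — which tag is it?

Adv

Candidates per position — 1:cheikdri {Prep,Adv}; 2:beegeilm {Prep,Det}; 3:beegeilm {Prep,Det}; 4:draunnirn {Noun}; 5:draunnirn {Noun}; 6:cheikdri {Prep,Adv}; 7:vrissleik {Adv}; 8:vrissleik {Adv}; 9:rekazurn {Det}; 10:rekazurn {Det}.
Position 1: tagging it Adv would leave rule 4 unsatisfiable, so it must be Prep.
Position 2: tagging it Prep would leave rule 3 unsatisfiable, so it must be Det.
Position 3: tagging it Prep would leave rule 3 unsatisfiable, so it must be Det.
Position 6: tagging it Prep would leave rule 3 unsatisfiable, so it must be Adv.
The only consistent sequence is: Prep Det Det Noun Noun Adv Adv Adv Det Det.
Verifying each rule — rule 1 ok; rule 2 ok; rule 3 ok; rule 4 ok.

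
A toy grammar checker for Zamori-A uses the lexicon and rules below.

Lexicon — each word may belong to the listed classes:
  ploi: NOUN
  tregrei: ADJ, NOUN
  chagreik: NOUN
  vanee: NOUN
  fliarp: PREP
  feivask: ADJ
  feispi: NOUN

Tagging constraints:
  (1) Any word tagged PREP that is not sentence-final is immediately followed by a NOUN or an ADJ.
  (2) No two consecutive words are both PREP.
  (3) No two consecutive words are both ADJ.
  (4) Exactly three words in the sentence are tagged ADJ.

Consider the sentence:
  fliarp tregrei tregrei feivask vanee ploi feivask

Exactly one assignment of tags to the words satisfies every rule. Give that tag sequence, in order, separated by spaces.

Candidates per position — 1:fliarp {PREP}; 2:tregrei {ADJ,NOUN}; 3:tregrei {ADJ,NOUN}; 4:feivask {ADJ}; 5:vanee {NOUN}; 6:ploi {NOUN}; 7:feivask {ADJ}.
Position 3: tagging it ADJ would leave rule 3 unsatisfiable, so it must be NOUN.
Position 2: tagging it NOUN would leave rule 4 unsatisfiable, so it must be ADJ.
So the tagging must be: PREP ADJ NOUN ADJ NOUN NOUN ADJ.
Verifying each rule — rule 1 ok; rule 2 ok; rule 3 ok; rule 4 ok.

PREP ADJ NOUN ADJ NOUN NOUN ADJ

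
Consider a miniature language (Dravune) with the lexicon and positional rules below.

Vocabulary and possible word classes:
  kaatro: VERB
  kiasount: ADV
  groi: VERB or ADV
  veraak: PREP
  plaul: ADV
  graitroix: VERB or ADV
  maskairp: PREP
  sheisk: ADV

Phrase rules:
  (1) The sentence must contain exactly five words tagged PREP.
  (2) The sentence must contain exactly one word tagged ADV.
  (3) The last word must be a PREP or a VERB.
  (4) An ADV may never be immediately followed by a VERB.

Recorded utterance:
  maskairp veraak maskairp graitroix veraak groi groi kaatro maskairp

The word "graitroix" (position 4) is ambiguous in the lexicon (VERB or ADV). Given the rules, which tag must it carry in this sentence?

ADV

Candidates per position — 1:maskairp {PREP}; 2:veraak {PREP}; 3:maskairp {PREP}; 4:graitroix {VERB,ADV}; 5:veraak {PREP}; 6:groi {VERB,ADV}; 7:groi {VERB,ADV}; 8:kaatro {VERB}; 9:maskairp {PREP}.
Word 6 cannot be ADV — rule 4 would then fail for every completion. It is VERB.
Word 7 cannot be ADV — rule 4 would then fail for every completion. It is VERB.
Word 4 cannot be VERB — rule 2 would then fail for every completion. It is ADV.
The unique satisfying tagging is: PREP PREP PREP ADV PREP VERB VERB VERB PREP.
Check: rule 1 holds; rule 2 holds; rule 3 holds; rule 4 holds.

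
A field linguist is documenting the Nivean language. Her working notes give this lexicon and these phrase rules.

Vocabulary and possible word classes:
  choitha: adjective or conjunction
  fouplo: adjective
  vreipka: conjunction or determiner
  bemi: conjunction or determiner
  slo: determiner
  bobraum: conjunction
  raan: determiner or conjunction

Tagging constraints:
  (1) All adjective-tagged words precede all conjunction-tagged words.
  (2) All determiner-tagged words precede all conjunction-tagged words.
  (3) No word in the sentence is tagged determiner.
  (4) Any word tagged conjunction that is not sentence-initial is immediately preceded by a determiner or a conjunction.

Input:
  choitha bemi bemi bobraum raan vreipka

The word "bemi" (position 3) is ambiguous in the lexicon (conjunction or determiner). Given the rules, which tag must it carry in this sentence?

conjunction

Candidates per position — 1:choitha {adjective,conjunction}; 2:bemi {conjunction,determiner}; 3:bemi {conjunction,determiner}; 4:bobraum {conjunction}; 5:raan {determiner,conjunction}; 6:vreipka {conjunction,determiner}.
At position 2, choosing determiner makes rule 3 impossible to satisfy; hence conjunction.
At position 3, choosing determiner makes rule 2 impossible to satisfy; hence conjunction.
At position 5, choosing determiner makes rule 2 impossible to satisfy; hence conjunction.
At position 6, choosing determiner makes rule 2 impossible to satisfy; hence conjunction.
At position 1, choosing adjective makes rule 4 impossible to satisfy; hence conjunction.
So the tagging must be: conjunction conjunction conjunction conjunction conjunction conjunction.
Verifying each rule — rule 1 ✓; rule 2 ✓; rule 3 ✓; rule 4 ✓.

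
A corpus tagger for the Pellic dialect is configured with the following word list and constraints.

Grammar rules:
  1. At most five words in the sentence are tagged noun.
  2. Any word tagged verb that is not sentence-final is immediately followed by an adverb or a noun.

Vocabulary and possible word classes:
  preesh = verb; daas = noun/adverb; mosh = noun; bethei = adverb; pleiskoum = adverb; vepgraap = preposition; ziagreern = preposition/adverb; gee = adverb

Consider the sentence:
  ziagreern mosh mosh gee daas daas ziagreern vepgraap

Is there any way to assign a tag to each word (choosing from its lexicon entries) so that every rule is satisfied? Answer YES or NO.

Candidates per position — 1:ziagreern {preposition,adverb}; 2:mosh {noun}; 3:mosh {noun}; 4:gee {adverb}; 5:daas {noun,adverb}; 6:daas {noun,adverb}; 7:ziagreern {preposition,adverb}; 8:vepgraap {preposition}.
One satisfying assignment: adverb noun noun adverb adverb noun adverb preposition.
Rule-by-rule: rule 1 ok; rule 2 ok.

YES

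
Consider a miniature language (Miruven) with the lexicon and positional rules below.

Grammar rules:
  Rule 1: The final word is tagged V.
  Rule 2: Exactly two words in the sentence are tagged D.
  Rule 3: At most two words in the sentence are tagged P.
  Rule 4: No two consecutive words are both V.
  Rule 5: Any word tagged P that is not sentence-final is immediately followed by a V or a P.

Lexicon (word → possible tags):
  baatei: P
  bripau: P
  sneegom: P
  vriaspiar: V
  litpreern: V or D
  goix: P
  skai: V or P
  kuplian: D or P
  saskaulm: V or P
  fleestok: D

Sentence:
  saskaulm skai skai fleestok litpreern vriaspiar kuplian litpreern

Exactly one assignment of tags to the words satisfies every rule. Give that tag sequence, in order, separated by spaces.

Candidates per position — 1:saskaulm {V,P}; 2:skai {V,P}; 3:skai {V,P}; 4:fleestok {D}; 5:litpreern {V,D}; 6:vriaspiar {V}; 7:kuplian {D,P}; 8:litpreern {V,D}.
Word 3 cannot be P — rule 5 would then fail for every completion. It is V.
Word 5 cannot be V — rule 4 would then fail for every completion. It is D.
Word 7 cannot be D — rule 2 would then fail for every completion. It is P.
Word 8 cannot be D — rule 1 would then fail for every completion. It is V.
Word 2 cannot be V — rule 4 would then fail for every completion. It is P.
Word 1 cannot be P — rule 3 would then fail for every completion. It is V.
The only consistent sequence is: V P V D D V P V.
Verifying each rule — rule 1 ✓; rule 2 ✓; rule 3 ✓; rule 4 ✓; rule 5 ✓.

V P V D D V P V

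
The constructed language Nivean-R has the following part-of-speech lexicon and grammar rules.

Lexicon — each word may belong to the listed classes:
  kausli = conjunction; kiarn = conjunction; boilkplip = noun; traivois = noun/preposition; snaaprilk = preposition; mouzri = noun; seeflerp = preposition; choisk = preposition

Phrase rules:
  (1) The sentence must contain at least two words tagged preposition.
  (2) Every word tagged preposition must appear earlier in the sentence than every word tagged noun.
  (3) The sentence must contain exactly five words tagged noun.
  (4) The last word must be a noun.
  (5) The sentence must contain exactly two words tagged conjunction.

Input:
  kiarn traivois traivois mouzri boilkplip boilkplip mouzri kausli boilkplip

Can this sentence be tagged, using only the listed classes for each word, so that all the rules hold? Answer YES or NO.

Candidates per position — 1:kiarn {conjunction}; 2:traivois {noun,preposition}; 3:traivois {noun,preposition}; 4:mouzri {noun}; 5:boilkplip {noun}; 6:boilkplip {noun}; 7:mouzri {noun}; 8:kausli {conjunction}; 9:boilkplip {noun}.
One satisfying assignment: conjunction preposition preposition noun noun noun noun conjunction noun.
Checking: rule 1 ok; rule 2 ok; rule 3 ok; rule 4 ok; rule 5 ok.

YES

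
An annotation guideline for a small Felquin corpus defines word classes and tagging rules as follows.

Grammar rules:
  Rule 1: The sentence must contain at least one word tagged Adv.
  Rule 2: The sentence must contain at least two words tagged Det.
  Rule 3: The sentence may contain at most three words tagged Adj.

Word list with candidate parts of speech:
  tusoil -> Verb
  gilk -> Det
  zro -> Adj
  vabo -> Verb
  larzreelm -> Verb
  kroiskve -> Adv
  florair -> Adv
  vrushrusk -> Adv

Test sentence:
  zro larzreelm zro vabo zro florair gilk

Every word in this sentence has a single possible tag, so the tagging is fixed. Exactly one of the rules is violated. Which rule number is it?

2

Fixed tagging: Adj Verb Adj Verb Adj Adv Det.
Applying the rules: R1 ok, R2 fails, R3 ok.
Only rule 2 fails.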